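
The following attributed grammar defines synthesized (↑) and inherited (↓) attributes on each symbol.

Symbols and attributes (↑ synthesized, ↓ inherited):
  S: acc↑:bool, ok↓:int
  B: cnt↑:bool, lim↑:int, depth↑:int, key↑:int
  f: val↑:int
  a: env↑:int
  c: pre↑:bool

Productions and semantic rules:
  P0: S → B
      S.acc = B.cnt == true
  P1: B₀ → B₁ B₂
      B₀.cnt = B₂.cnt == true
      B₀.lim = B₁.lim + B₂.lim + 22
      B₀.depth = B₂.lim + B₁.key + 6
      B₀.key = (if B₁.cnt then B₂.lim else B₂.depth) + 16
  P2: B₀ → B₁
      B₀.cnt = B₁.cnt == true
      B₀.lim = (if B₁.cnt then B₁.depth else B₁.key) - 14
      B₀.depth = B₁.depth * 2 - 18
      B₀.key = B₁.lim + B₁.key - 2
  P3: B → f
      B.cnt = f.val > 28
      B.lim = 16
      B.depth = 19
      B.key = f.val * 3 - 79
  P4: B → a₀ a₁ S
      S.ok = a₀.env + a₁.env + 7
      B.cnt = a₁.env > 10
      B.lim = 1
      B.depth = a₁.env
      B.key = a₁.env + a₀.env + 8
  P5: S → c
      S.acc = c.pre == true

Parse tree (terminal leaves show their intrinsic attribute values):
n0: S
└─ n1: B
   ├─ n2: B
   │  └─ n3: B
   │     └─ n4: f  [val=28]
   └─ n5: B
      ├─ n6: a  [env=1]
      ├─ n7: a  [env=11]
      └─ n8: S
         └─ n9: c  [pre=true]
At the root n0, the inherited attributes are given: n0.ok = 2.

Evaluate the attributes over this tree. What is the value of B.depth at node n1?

1. n0.ok = 2  [given at root]
2. n4.val = 28  [terminal]
3. n3.cnt = false  [f.val > 28]
4. n3.lim = 16  [16]
5. n3.depth = 19  [19]
6. n3.key = 5  [f.val * 3 - 79]
7. n2.cnt = false  [B₁.cnt == true]
8. n2.lim = -9  [(if B₁.cnt then B₁.depth else B₁.key) - 14]
9. n2.depth = 20  [B₁.depth * 2 - 18]
10. n2.key = 19  [B₁.lim + B₁.key - 2]
11. n6.env = 1  [terminal]
12. n7.env = 11  [terminal]
13. n8.ok = 19  [a₀.env + a₁.env + 7]
14. n9.pre = true  [terminal]
15. n8.acc = true  [c.pre == true]
16. n5.cnt = true  [a₁.env > 10]
17. n5.lim = 1  [1]
18. n5.depth = 11  [a₁.env]
19. n5.key = 20  [a₁.env + a₀.env + 8]
20. n1.cnt = true  [B₂.cnt == true]
21. n1.lim = 14  [B₁.lim + B₂.lim + 22]
22. n1.depth = 26  [B₂.lim + B₁.key + 6]
23. n1.key = 27  [(if B₁.cnt then B₂.lim else B₂.depth) + 16]
24. n0.acc = true  [B.cnt == true]

26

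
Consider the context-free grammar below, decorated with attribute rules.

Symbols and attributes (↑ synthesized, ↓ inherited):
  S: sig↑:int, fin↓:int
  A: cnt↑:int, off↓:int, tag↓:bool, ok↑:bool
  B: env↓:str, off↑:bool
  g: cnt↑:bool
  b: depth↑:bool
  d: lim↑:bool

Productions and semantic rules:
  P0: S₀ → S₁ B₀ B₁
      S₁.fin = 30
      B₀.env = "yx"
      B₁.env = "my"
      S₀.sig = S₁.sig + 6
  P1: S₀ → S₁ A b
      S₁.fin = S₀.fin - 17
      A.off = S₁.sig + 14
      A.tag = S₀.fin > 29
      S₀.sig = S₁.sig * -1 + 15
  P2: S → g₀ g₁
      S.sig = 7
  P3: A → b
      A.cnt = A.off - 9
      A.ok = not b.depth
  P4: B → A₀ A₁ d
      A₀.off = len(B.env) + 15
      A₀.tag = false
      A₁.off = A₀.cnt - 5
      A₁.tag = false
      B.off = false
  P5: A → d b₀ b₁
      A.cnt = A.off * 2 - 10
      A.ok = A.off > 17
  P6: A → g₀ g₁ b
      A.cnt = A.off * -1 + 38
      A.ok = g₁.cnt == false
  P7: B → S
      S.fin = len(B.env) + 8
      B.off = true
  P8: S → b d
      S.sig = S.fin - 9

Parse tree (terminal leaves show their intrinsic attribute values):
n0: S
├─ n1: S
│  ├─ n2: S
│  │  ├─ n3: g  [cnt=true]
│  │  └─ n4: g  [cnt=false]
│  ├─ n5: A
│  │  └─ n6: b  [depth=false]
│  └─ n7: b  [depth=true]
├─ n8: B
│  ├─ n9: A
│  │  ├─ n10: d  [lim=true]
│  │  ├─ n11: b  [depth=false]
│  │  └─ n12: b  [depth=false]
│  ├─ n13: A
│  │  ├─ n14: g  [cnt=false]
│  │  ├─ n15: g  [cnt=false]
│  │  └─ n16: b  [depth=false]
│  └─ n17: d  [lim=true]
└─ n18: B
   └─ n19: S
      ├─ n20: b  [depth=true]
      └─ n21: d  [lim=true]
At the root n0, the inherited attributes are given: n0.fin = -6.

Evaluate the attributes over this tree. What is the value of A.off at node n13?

1. n0.fin = -6  [given at root]
2. n1.fin = 30  [30]
3. n2.fin = 13  [S₀.fin - 17]
4. n3.cnt = true  [terminal]
5. n4.cnt = false  [terminal]
6. n2.sig = 7  [7]
7. n5.off = 21  [S₁.sig + 14]
8. n5.tag = true  [S₀.fin > 29]
9. n6.depth = false  [terminal]
10. n5.cnt = 12  [A.off - 9]
11. n5.ok = true  [not b.depth]
12. n7.depth = true  [terminal]
13. n1.sig = 8  [S₁.sig * -1 + 15]
14. n8.env = "yx"  ["yx"]
15. n9.off = 17  [len(B.env) + 15]
16. n9.tag = false  [false]
17. n10.lim = true  [terminal]
18. n11.depth = false  [terminal]
19. n12.depth = false  [terminal]
20. n9.cnt = 24  [A.off * 2 - 10]
21. n9.ok = false  [A.off > 17]
22. n13.off = 19  [A₀.cnt - 5]
23. n13.tag = false  [false]
24. n14.cnt = false  [terminal]
25. n15.cnt = false  [terminal]
26. n16.depth = false  [terminal]
27. n13.cnt = 19  [A.off * -1 + 38]
28. n13.ok = true  [g₁.cnt == false]
29. n17.lim = true  [terminal]
30. n8.off = false  [false]
31. n18.env = "my"  ["my"]
32. n19.fin = 10  [len(B.env) + 8]
33. n20.depth = true  [terminal]
34. n21.lim = true  [terminal]
35. n19.sig = 1  [S.fin - 9]
36. n18.off = true  [true]
37. n0.sig = 14  [S₁.sig + 6]

19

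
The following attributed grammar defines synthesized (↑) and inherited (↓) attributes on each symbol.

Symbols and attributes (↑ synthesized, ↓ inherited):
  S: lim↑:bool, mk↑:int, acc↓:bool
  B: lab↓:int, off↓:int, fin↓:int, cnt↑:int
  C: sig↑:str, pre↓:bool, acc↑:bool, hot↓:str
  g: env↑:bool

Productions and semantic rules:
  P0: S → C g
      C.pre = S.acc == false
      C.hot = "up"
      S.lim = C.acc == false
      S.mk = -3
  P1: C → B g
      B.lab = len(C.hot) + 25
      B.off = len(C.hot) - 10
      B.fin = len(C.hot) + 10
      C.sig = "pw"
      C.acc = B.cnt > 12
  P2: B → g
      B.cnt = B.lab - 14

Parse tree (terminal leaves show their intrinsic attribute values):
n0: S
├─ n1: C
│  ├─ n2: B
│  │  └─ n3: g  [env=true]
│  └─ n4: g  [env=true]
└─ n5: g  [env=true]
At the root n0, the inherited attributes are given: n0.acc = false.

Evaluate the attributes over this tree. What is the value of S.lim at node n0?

false

1. n0.acc = false  [given at root]
2. n1.pre = true  [S.acc == false]
3. n1.hot = "up"  ["up"]
4. n2.lab = 27  [len(C.hot) + 25]
5. n2.off = -8  [len(C.hot) - 10]
6. n2.fin = 12  [len(C.hot) + 10]
7. n3.env = true  [terminal]
8. n2.cnt = 13  [B.lab - 14]
9. n4.env = true  [terminal]
10. n1.sig = "pw"  ["pw"]
11. n1.acc = true  [B.cnt > 12]
12. n5.env = true  [terminal]
13. n0.lim = false  [C.acc == false]
14. n0.mk = -3  [-3]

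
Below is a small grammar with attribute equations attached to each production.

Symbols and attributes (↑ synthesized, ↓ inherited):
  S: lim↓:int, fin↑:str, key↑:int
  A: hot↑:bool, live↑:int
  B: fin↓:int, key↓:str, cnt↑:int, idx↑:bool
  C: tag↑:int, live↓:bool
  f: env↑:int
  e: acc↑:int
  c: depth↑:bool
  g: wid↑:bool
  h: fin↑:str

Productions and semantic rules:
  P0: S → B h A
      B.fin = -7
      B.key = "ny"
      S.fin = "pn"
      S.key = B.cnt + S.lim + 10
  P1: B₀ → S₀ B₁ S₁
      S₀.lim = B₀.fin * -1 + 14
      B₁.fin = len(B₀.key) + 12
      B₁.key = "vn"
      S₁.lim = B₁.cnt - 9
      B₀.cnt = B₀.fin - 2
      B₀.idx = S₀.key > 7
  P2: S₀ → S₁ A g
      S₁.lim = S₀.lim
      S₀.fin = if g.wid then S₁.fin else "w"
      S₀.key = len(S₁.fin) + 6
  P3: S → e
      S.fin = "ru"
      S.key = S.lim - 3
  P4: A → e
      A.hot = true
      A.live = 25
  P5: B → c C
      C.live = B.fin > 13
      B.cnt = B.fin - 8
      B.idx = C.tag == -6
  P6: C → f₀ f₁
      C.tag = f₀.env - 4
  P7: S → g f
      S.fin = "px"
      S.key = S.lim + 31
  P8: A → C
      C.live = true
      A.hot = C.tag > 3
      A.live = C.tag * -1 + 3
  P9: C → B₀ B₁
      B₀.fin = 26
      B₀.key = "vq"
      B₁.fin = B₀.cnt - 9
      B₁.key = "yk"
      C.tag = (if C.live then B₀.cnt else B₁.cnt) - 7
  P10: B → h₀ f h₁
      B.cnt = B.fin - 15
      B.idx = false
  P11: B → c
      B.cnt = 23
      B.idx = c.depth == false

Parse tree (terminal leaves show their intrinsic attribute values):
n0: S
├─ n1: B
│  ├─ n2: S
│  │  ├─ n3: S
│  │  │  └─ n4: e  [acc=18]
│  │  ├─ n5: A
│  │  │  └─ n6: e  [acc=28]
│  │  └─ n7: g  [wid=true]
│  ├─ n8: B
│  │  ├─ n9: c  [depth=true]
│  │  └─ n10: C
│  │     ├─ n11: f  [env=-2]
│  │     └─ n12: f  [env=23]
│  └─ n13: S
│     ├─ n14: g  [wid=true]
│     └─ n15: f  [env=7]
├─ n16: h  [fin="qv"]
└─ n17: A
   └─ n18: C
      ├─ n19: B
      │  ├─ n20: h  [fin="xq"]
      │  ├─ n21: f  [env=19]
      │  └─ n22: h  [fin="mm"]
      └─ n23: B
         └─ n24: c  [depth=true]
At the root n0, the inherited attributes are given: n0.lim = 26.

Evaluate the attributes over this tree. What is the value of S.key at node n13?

28

1. n0.lim = 26  [given at root]
2. n1.fin = -7  [-7]
3. n1.key = "ny"  ["ny"]
4. n2.lim = 21  [B₀.fin * -1 + 14]
5. n3.lim = 21  [S₀.lim]
6. n4.acc = 18  [terminal]
7. n3.fin = "ru"  ["ru"]
8. n3.key = 18  [S.lim - 3]
9. n6.acc = 28  [terminal]
10. n5.hot = true  [true]
11. n5.live = 25  [25]
12. n7.wid = true  [terminal]
13. n2.fin = "ru"  [if g.wid then S₁.fin else "w"]
14. n2.key = 8  [len(S₁.fin) + 6]
15. n8.fin = 14  [len(B₀.key) + 12]
16. n8.key = "vn"  ["vn"]
17. n9.depth = true  [terminal]
18. n10.live = true  [B.fin > 13]
19. n11.env = -2  [terminal]
20. n12.env = 23  [terminal]
21. n10.tag = -6  [f₀.env - 4]
22. n8.cnt = 6  [B.fin - 8]
23. n8.idx = true  [C.tag == -6]
24. n13.lim = -3  [B₁.cnt - 9]
25. n14.wid = true  [terminal]
26. n15.env = 7  [terminal]
27. n13.fin = "px"  ["px"]
28. n13.key = 28  [S.lim + 31]
29. n1.cnt = -9  [B₀.fin - 2]
30. n1.idx = true  [S₀.key > 7]
31. n16.fin = "qv"  [terminal]
32. n18.live = true  [true]
33. n19.fin = 26  [26]
34. n19.key = "vq"  ["vq"]
35. n20.fin = "xq"  [terminal]
36. n21.env = 19  [terminal]
37. n22.fin = "mm"  [terminal]
38. n19.cnt = 11  [B.fin - 15]
39. n19.idx = false  [false]
40. n23.fin = 2  [B₀.cnt - 9]
41. n23.key = "yk"  ["yk"]
42. n24.depth = true  [terminal]
43. n23.cnt = 23  [23]
44. n23.idx = false  [c.depth == false]
45. n18.tag = 4  [(if C.live then B₀.cnt else B₁.cnt) - 7]
46. n17.hot = true  [C.tag > 3]
47. n17.live = -1  [C.tag * -1 + 3]
48. n0.fin = "pn"  ["pn"]
49. n0.key = 27  [B.cnt + S.lim + 10]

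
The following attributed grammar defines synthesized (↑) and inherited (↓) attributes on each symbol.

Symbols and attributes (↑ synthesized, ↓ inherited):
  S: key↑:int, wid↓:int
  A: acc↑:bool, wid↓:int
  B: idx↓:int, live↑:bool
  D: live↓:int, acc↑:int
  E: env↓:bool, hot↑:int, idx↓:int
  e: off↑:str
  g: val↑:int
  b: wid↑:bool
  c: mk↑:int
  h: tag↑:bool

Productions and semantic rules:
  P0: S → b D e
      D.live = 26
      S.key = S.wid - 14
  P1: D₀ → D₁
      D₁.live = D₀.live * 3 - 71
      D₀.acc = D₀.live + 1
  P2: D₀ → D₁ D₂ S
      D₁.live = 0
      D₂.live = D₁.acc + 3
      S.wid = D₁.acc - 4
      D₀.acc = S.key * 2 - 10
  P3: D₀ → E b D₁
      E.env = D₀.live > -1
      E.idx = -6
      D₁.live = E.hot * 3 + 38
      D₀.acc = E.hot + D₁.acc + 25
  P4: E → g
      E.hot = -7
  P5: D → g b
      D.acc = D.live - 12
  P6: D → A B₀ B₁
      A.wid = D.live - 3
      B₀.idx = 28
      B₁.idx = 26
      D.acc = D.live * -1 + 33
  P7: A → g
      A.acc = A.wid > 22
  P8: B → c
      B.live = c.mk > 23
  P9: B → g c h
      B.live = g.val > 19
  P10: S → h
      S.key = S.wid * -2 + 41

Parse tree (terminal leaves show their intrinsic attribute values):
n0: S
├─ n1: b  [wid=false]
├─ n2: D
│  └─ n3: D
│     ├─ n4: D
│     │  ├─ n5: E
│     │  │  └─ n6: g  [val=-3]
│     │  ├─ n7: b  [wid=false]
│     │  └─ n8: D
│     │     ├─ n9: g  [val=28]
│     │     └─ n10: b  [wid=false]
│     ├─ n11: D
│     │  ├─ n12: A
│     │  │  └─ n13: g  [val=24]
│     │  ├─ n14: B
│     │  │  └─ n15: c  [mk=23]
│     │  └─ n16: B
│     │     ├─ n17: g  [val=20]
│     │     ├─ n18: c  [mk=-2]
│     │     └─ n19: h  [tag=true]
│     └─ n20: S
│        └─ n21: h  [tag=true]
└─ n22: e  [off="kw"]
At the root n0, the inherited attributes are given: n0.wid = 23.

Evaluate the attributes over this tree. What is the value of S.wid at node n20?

19

1. n0.wid = 23  [given at root]
2. n1.wid = false  [terminal]
3. n2.live = 26  [26]
4. n3.live = 7  [D₀.live * 3 - 71]
5. n4.live = 0  [0]
6. n5.env = true  [D₀.live > -1]
7. n5.idx = -6  [-6]
8. n6.val = -3  [terminal]
9. n5.hot = -7  [-7]
10. n7.wid = false  [terminal]
11. n8.live = 17  [E.hot * 3 + 38]
12. n9.val = 28  [terminal]
13. n10.wid = false  [terminal]
14. n8.acc = 5  [D.live - 12]
15. n4.acc = 23  [E.hot + D₁.acc + 25]
16. n11.live = 26  [D₁.acc + 3]
17. n12.wid = 23  [D.live - 3]
18. n13.val = 24  [terminal]
19. n12.acc = true  [A.wid > 22]
20. n14.idx = 28  [28]
21. n15.mk = 23  [terminal]
22. n14.live = false  [c.mk > 23]
23. n16.idx = 26  [26]
24. n17.val = 20  [terminal]
25. n18.mk = -2  [terminal]
26. n19.tag = true  [terminal]
27. n16.live = true  [g.val > 19]
28. n11.acc = 7  [D.live * -1 + 33]
29. n20.wid = 19  [D₁.acc - 4]
30. n21.tag = true  [terminal]
31. n20.key = 3  [S.wid * -2 + 41]
32. n3.acc = -4  [S.key * 2 - 10]
33. n2.acc = 27  [D₀.live + 1]
34. n22.off = "kw"  [terminal]
35. n0.key = 9  [S.wid - 14]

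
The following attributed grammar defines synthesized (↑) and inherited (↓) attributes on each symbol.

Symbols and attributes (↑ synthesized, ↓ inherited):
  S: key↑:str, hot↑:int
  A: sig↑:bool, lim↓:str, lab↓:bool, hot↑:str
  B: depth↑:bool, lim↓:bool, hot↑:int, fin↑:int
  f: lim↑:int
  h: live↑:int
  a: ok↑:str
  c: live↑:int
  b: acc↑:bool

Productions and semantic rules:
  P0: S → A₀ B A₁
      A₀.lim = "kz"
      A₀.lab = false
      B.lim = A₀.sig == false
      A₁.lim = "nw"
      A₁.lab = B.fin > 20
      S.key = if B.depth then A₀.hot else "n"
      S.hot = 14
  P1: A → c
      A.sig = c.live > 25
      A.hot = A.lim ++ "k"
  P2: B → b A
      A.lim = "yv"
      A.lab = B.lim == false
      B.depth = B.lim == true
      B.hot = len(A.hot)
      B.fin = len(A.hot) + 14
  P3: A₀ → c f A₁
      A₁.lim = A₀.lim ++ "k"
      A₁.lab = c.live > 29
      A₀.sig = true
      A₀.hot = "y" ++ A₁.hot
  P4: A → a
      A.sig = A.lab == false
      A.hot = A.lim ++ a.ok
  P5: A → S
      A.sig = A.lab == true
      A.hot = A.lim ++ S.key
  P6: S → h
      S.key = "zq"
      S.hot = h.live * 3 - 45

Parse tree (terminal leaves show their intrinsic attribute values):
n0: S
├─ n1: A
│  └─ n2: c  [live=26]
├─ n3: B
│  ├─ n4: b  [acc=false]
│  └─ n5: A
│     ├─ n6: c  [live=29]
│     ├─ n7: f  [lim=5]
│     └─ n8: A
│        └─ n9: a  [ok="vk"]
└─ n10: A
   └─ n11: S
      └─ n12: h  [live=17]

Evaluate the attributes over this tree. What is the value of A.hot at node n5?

"yyvkvk"

1. n1.lim = "kz"  ["kz"]
2. n1.lab = false  [false]
3. n2.live = 26  [terminal]
4. n1.sig = true  [c.live > 25]
5. n1.hot = "kzk"  [A.lim ++ "k"]
6. n3.lim = false  [A₀.sig == false]
7. n4.acc = false  [terminal]
8. n5.lim = "yv"  ["yv"]
9. n5.lab = true  [B.lim == false]
10. n6.live = 29  [terminal]
11. n7.lim = 5  [terminal]
12. n8.lim = "yvk"  [A₀.lim ++ "k"]
13. n8.lab = false  [c.live > 29]
14. n9.ok = "vk"  [terminal]
15. n8.sig = true  [A.lab == false]
16. n8.hot = "yvkvk"  [A.lim ++ a.ok]
17. n5.sig = true  [true]
18. n5.hot = "yyvkvk"  ["y" ++ A₁.hot]
19. n3.depth = false  [B.lim == true]
20. n3.hot = 6  [len(A.hot)]
21. n3.fin = 20  [len(A.hot) + 14]
22. n10.lim = "nw"  ["nw"]
23. n10.lab = false  [B.fin > 20]
24. n12.live = 17  [terminal]
25. n11.key = "zq"  ["zq"]
26. n11.hot = 6  [h.live * 3 - 45]
27. n10.sig = false  [A.lab == true]
28. n10.hot = "nwzq"  [A.lim ++ S.key]
29. n0.key = "n"  [if B.depth then A₀.hot else "n"]
30. n0.hot = 14  [14]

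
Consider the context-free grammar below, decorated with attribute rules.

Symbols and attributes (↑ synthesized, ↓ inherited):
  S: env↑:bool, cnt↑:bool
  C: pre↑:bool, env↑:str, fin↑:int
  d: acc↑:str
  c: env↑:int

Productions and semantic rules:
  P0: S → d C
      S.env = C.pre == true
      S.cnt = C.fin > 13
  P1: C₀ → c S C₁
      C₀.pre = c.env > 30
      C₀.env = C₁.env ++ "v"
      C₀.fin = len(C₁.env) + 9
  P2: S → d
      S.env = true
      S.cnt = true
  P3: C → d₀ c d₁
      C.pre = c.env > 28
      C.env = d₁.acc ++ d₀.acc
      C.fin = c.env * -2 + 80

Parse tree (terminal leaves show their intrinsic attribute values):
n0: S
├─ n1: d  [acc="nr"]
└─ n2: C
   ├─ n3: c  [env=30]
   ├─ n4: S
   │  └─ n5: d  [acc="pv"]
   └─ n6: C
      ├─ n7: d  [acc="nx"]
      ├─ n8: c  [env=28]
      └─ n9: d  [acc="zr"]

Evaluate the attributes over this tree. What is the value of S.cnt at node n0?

false

1. n1.acc = "nr"  [terminal]
2. n3.env = 30  [terminal]
3. n5.acc = "pv"  [terminal]
4. n4.env = true  [true]
5. n4.cnt = true  [true]
6. n7.acc = "nx"  [terminal]
7. n8.env = 28  [terminal]
8. n9.acc = "zr"  [terminal]
9. n6.pre = false  [c.env > 28]
10. n6.env = "zrnx"  [d₁.acc ++ d₀.acc]
11. n6.fin = 24  [c.env * -2 + 80]
12. n2.pre = false  [c.env > 30]
13. n2.env = "zrnxv"  [C₁.env ++ "v"]
14. n2.fin = 13  [len(C₁.env) + 9]
15. n0.env = false  [C.pre == true]
16. n0.cnt = false  [C.fin > 13]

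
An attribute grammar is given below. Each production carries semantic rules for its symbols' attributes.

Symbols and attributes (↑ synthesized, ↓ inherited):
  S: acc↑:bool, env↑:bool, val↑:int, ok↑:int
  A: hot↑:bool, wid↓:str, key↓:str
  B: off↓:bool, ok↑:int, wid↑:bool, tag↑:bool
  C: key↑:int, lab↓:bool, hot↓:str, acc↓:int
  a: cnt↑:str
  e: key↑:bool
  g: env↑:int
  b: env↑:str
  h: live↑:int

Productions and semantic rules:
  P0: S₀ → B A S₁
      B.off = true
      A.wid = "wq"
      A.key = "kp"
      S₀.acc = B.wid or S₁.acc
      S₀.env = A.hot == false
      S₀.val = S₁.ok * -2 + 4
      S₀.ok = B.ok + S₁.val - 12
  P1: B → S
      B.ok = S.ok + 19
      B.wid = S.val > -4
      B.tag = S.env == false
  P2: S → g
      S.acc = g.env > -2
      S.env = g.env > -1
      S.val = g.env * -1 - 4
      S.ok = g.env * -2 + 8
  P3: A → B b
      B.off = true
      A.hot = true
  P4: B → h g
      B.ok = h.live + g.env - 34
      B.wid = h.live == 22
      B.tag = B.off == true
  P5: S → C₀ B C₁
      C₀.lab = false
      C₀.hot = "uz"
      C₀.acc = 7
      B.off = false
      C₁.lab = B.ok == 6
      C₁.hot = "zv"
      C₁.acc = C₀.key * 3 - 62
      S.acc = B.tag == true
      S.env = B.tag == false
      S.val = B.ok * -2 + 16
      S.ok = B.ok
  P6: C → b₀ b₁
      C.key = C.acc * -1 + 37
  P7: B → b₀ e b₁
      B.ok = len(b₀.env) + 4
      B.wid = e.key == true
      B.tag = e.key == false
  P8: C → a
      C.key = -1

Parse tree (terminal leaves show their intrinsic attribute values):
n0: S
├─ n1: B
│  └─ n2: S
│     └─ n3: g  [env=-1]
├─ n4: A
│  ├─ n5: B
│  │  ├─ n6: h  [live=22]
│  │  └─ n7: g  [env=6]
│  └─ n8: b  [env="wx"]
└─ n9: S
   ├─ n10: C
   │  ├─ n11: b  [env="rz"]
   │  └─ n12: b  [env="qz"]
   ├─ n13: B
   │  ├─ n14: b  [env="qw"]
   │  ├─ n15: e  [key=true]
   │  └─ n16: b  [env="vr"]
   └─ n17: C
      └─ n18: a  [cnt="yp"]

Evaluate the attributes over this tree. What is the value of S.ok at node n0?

1. n1.off = true  [true]
2. n3.env = -1  [terminal]
3. n2.acc = true  [g.env > -2]
4. n2.env = false  [g.env > -1]
5. n2.val = -3  [g.env * -1 - 4]
6. n2.ok = 10  [g.env * -2 + 8]
7. n1.ok = 29  [S.ok + 19]
8. n1.wid = true  [S.val > -4]
9. n1.tag = true  [S.env == false]
10. n4.wid = "wq"  ["wq"]
11. n4.key = "kp"  ["kp"]
12. n5.off = true  [true]
13. n6.live = 22  [terminal]
14. n7.env = 6  [terminal]
15. n5.ok = -6  [h.live + g.env - 34]
16. n5.wid = true  [h.live == 22]
17. n5.tag = true  [B.off == true]
18. n8.env = "wx"  [terminal]
19. n4.hot = true  [true]
20. n10.lab = false  [false]
21. n10.hot = "uz"  ["uz"]
22. n10.acc = 7  [7]
23. n11.env = "rz"  [terminal]
24. n12.env = "qz"  [terminal]
25. n10.key = 30  [C.acc * -1 + 37]
26. n13.off = false  [false]
27. n14.env = "qw"  [terminal]
28. n15.key = true  [terminal]
29. n16.env = "vr"  [terminal]
30. n13.ok = 6  [len(b₀.env) + 4]
31. n13.wid = true  [e.key == true]
32. n13.tag = false  [e.key == false]
33. n17.lab = true  [B.ok == 6]
34. n17.hot = "zv"  ["zv"]
35. n17.acc = 28  [C₀.key * 3 - 62]
36. n18.cnt = "yp"  [terminal]
37. n17.key = -1  [-1]
38. n9.acc = false  [B.tag == true]
39. n9.env = true  [B.tag == false]
40. n9.val = 4  [B.ok * -2 + 16]
41. n9.ok = 6  [B.ok]
42. n0.acc = true  [B.wid or S₁.acc]
43. n0.env = false  [A.hot == false]
44. n0.val = -8  [S₁.ok * -2 + 4]
45. n0.ok = 21  [B.ok + S₁.val - 12]

21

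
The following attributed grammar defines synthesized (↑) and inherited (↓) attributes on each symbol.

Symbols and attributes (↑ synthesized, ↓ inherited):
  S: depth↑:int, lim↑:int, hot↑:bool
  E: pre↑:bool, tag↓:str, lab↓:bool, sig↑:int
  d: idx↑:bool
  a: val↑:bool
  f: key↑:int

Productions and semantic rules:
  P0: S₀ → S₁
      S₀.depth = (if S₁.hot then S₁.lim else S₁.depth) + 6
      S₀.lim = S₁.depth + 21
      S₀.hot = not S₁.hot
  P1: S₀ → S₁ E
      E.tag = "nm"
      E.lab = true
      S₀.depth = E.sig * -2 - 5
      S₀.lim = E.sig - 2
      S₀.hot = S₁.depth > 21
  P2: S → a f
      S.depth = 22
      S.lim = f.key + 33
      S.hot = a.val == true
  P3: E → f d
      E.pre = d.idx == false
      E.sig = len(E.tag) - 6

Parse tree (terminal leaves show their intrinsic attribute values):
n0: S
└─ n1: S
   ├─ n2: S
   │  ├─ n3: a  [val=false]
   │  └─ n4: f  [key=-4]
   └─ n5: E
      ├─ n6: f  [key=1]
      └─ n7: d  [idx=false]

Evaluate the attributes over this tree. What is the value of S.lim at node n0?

24

1. n3.val = false  [terminal]
2. n4.key = -4  [terminal]
3. n2.depth = 22  [22]
4. n2.lim = 29  [f.key + 33]
5. n2.hot = false  [a.val == true]
6. n5.tag = "nm"  ["nm"]
7. n5.lab = true  [true]
8. n6.key = 1  [terminal]
9. n7.idx = false  [terminal]
10. n5.pre = true  [d.idx == false]
11. n5.sig = -4  [len(E.tag) - 6]
12. n1.depth = 3  [E.sig * -2 - 5]
13. n1.lim = -6  [E.sig - 2]
14. n1.hot = true  [S₁.depth > 21]
15. n0.depth = 0  [(if S₁.hot then S₁.lim else S₁.depth) + 6]
16. n0.lim = 24  [S₁.depth + 21]
17. n0.hot = false  [not S₁.hot]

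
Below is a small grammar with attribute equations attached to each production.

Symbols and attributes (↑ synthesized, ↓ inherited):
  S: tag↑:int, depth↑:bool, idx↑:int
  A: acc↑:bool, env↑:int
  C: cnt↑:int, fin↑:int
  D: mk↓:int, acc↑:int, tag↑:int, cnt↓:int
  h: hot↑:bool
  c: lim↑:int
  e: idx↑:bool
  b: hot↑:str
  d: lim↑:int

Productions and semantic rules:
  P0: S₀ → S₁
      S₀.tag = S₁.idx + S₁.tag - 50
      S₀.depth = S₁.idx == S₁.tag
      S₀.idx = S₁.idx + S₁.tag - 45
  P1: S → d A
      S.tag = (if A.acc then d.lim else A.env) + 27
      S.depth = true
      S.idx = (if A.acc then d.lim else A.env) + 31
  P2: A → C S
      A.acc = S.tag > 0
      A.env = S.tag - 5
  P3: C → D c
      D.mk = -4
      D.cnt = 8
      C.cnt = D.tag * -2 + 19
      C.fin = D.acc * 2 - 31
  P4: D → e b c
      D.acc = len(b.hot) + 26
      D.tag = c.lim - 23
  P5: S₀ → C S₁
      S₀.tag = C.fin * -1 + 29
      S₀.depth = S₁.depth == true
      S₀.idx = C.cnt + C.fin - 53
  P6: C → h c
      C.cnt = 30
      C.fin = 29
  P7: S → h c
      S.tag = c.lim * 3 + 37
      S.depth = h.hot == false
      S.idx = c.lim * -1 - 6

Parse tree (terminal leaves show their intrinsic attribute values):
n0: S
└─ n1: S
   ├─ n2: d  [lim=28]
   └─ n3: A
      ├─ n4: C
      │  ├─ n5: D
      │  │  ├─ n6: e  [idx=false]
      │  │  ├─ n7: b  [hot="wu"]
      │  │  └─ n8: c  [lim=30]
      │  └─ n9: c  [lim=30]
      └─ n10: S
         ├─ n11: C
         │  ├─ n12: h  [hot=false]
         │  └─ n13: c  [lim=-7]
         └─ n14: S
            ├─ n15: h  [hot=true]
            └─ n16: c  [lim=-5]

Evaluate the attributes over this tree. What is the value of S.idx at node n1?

1. n2.lim = 28  [terminal]
2. n5.mk = -4  [-4]
3. n5.cnt = 8  [8]
4. n6.idx = false  [terminal]
5. n7.hot = "wu"  [terminal]
6. n8.lim = 30  [terminal]
7. n5.acc = 28  [len(b.hot) + 26]
8. n5.tag = 7  [c.lim - 23]
9. n9.lim = 30  [terminal]
10. n4.cnt = 5  [D.tag * -2 + 19]
11. n4.fin = 25  [D.acc * 2 - 31]
12. n12.hot = false  [terminal]
13. n13.lim = -7  [terminal]
14. n11.cnt = 30  [30]
15. n11.fin = 29  [29]
16. n15.hot = true  [terminal]
17. n16.lim = -5  [terminal]
18. n14.tag = 22  [c.lim * 3 + 37]
19. n14.depth = false  [h.hot == false]
20. n14.idx = -1  [c.lim * -1 - 6]
21. n10.tag = 0  [C.fin * -1 + 29]
22. n10.depth = false  [S₁.depth == true]
23. n10.idx = 6  [C.cnt + C.fin - 53]
24. n3.acc = false  [S.tag > 0]
25. n3.env = -5  [S.tag - 5]
26. n1.tag = 22  [(if A.acc then d.lim else A.env) + 27]
27. n1.depth = true  [true]
28. n1.idx = 26  [(if A.acc then d.lim else A.env) + 31]
29. n0.tag = -2  [S₁.idx + S₁.tag - 50]
30. n0.depth = false  [S₁.idx == S₁.tag]
31. n0.idx = 3  [S₁.idx + S₁.tag - 45]

26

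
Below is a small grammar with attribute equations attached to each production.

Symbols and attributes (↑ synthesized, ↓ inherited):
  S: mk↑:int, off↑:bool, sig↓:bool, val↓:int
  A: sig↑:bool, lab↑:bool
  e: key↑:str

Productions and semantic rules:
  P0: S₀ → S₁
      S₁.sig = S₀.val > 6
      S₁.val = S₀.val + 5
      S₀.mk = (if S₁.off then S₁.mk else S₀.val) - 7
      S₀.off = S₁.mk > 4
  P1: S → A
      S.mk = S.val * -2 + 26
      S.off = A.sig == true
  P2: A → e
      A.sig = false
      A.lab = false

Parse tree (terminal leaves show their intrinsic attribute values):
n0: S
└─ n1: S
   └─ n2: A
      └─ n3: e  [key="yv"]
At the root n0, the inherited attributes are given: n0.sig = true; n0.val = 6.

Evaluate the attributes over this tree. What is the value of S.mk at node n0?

-1

1. n0.sig = true  [given at root]
2. n0.val = 6  [given at root]
3. n1.sig = false  [S₀.val > 6]
4. n1.val = 11  [S₀.val + 5]
5. n3.key = "yv"  [terminal]
6. n2.sig = false  [false]
7. n2.lab = false  [false]
8. n1.mk = 4  [S.val * -2 + 26]
9. n1.off = false  [A.sig == true]
10. n0.mk = -1  [(if S₁.off then S₁.mk else S₀.val) - 7]
11. n0.off = false  [S₁.mk > 4]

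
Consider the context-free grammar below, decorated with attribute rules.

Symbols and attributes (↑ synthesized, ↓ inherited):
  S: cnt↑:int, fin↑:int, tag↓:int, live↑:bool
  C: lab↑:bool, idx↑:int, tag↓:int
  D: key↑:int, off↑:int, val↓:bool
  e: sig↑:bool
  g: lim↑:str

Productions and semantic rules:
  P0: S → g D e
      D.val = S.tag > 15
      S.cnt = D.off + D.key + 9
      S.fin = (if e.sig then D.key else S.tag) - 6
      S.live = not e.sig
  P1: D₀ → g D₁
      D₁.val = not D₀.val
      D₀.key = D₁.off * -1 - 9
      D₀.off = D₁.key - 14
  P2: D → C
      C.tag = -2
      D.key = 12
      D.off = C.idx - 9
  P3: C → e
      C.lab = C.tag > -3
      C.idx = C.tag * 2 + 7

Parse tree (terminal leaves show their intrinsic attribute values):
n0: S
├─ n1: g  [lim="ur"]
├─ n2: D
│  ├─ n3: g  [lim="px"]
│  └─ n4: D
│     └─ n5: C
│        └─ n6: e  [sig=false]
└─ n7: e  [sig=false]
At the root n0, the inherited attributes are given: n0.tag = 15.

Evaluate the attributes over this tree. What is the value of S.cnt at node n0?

1. n0.tag = 15  [given at root]
2. n1.lim = "ur"  [terminal]
3. n2.val = false  [S.tag > 15]
4. n3.lim = "px"  [terminal]
5. n4.val = true  [not D₀.val]
6. n5.tag = -2  [-2]
7. n6.sig = false  [terminal]
8. n5.lab = true  [C.tag > -3]
9. n5.idx = 3  [C.tag * 2 + 7]
10. n4.key = 12  [12]
11. n4.off = -6  [C.idx - 9]
12. n2.key = -3  [D₁.off * -1 - 9]
13. n2.off = -2  [D₁.key - 14]
14. n7.sig = false  [terminal]
15. n0.cnt = 4  [D.off + D.key + 9]
16. n0.fin = 9  [(if e.sig then D.key else S.tag) - 6]
17. n0.live = true  [not e.sig]

4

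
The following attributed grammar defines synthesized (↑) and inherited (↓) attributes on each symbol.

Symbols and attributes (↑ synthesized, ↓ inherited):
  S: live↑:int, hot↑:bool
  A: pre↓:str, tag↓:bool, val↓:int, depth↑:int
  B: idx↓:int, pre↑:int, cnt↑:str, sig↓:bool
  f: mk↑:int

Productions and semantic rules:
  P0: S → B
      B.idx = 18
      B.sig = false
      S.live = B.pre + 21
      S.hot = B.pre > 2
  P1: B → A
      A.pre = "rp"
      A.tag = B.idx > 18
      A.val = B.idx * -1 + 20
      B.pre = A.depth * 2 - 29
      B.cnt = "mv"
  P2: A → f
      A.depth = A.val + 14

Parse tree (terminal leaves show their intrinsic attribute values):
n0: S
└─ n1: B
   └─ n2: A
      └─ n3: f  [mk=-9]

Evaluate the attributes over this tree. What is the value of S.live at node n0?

24

1. n1.idx = 18  [18]
2. n1.sig = false  [false]
3. n2.pre = "rp"  ["rp"]
4. n2.tag = false  [B.idx > 18]
5. n2.val = 2  [B.idx * -1 + 20]
6. n3.mk = -9  [terminal]
7. n2.depth = 16  [A.val + 14]
8. n1.pre = 3  [A.depth * 2 - 29]
9. n1.cnt = "mv"  ["mv"]
10. n0.live = 24  [B.pre + 21]
11. n0.hot = true  [B.pre > 2]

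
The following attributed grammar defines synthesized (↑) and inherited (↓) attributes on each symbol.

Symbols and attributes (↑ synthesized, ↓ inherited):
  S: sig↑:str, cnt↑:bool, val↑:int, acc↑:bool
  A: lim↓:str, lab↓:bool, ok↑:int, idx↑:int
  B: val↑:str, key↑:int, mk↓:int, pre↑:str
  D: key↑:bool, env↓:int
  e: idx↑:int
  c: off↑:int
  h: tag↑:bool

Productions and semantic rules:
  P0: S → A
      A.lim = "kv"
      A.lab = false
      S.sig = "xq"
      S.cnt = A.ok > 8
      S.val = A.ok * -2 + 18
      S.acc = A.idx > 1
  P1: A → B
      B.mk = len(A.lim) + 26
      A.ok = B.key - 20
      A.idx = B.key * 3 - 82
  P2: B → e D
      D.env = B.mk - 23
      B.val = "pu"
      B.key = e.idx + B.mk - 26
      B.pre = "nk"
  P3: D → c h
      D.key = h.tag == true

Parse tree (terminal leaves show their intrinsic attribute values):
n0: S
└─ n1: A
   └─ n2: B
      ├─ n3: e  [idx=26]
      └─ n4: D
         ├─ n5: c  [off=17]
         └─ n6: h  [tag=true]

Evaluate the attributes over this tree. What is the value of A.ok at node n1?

8

1. n1.lim = "kv"  ["kv"]
2. n1.lab = false  [false]
3. n2.mk = 28  [len(A.lim) + 26]
4. n3.idx = 26  [terminal]
5. n4.env = 5  [B.mk - 23]
6. n5.off = 17  [terminal]
7. n6.tag = true  [terminal]
8. n4.key = true  [h.tag == true]
9. n2.val = "pu"  ["pu"]
10. n2.key = 28  [e.idx + B.mk - 26]
11. n2.pre = "nk"  ["nk"]
12. n1.ok = 8  [B.key - 20]
13. n1.idx = 2  [B.key * 3 - 82]
14. n0.sig = "xq"  ["xq"]
15. n0.cnt = false  [A.ok > 8]
16. n0.val = 2  [A.ok * -2 + 18]
17. n0.acc = true  [A.idx > 1]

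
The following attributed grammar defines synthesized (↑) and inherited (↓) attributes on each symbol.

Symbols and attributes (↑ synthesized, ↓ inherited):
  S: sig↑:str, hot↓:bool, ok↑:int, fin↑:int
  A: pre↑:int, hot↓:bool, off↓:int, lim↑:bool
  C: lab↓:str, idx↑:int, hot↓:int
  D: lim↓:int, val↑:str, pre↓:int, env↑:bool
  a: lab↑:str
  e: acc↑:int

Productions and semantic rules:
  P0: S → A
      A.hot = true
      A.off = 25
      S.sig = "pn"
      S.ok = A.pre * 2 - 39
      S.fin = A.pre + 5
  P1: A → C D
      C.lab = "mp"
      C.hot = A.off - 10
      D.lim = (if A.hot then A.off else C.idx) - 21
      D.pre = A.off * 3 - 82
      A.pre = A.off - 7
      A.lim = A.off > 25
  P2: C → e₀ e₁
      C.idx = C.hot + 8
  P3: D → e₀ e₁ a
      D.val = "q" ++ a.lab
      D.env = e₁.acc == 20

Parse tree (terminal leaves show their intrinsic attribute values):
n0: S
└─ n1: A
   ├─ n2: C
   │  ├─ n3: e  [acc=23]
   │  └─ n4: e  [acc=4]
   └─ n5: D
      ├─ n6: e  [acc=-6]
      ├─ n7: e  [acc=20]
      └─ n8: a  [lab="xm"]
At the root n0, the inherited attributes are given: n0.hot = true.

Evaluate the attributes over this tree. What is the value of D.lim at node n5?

4

1. n0.hot = true  [given at root]
2. n1.hot = true  [true]
3. n1.off = 25  [25]
4. n2.lab = "mp"  ["mp"]
5. n2.hot = 15  [A.off - 10]
6. n3.acc = 23  [terminal]
7. n4.acc = 4  [terminal]
8. n2.idx = 23  [C.hot + 8]
9. n5.lim = 4  [(if A.hot then A.off else C.idx) - 21]
10. n5.pre = -7  [A.off * 3 - 82]
11. n6.acc = -6  [terminal]
12. n7.acc = 20  [terminal]
13. n8.lab = "xm"  [terminal]
14. n5.val = "qxm"  ["q" ++ a.lab]
15. n5.env = true  [e₁.acc == 20]
16. n1.pre = 18  [A.off - 7]
17. n1.lim = false  [A.off > 25]
18. n0.sig = "pn"  ["pn"]
19. n0.ok = -3  [A.pre * 2 - 39]
20. n0.fin = 23  [A.pre + 5]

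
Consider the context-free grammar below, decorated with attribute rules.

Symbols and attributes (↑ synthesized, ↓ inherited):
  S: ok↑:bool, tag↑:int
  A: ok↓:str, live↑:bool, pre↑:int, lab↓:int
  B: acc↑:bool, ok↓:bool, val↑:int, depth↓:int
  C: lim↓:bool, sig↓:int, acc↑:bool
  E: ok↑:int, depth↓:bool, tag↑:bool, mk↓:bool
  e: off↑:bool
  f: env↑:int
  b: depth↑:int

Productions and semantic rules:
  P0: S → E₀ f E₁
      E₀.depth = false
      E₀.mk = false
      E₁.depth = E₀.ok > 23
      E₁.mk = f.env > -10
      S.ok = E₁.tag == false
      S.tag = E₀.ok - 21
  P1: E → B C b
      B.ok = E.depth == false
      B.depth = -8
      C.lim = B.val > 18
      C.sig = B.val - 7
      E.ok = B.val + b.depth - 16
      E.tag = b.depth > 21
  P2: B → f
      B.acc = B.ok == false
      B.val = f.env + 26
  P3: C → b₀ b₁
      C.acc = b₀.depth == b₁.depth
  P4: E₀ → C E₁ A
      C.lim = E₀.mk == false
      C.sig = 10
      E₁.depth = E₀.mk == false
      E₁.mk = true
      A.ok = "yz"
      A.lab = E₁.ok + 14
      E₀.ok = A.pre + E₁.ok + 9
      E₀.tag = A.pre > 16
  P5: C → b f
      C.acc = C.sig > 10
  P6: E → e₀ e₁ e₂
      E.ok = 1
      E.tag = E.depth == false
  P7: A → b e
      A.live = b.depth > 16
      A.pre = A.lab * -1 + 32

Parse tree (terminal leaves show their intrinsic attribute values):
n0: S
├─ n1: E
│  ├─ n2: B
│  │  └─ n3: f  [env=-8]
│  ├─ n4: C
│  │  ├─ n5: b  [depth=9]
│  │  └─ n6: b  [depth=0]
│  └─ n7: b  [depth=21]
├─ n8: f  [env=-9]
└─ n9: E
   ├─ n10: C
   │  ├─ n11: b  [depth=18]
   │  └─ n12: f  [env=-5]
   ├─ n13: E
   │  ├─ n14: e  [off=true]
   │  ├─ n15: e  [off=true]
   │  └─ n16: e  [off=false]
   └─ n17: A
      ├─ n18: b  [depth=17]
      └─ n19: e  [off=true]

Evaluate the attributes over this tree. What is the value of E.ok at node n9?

1. n1.depth = false  [false]
2. n1.mk = false  [false]
3. n2.ok = true  [E.depth == false]
4. n2.depth = -8  [-8]
5. n3.env = -8  [terminal]
6. n2.acc = false  [B.ok == false]
7. n2.val = 18  [f.env + 26]
8. n4.lim = false  [B.val > 18]
9. n4.sig = 11  [B.val - 7]
10. n5.depth = 9  [terminal]
11. n6.depth = 0  [terminal]
12. n4.acc = false  [b₀.depth == b₁.depth]
13. n7.depth = 21  [terminal]
14. n1.ok = 23  [B.val + b.depth - 16]
15. n1.tag = false  [b.depth > 21]
16. n8.env = -9  [terminal]
17. n9.depth = false  [E₀.ok > 23]
18. n9.mk = true  [f.env > -10]
19. n10.lim = false  [E₀.mk == false]
20. n10.sig = 10  [10]
21. n11.depth = 18  [terminal]
22. n12.env = -5  [terminal]
23. n10.acc = false  [C.sig > 10]
24. n13.depth = false  [E₀.mk == false]
25. n13.mk = true  [true]
26. n14.off = true  [terminal]
27. n15.off = true  [terminal]
28. n16.off = false  [terminal]
29. n13.ok = 1  [1]
30. n13.tag = true  [E.depth == false]
31. n17.ok = "yz"  ["yz"]
32. n17.lab = 15  [E₁.ok + 14]
33. n18.depth = 17  [terminal]
34. n19.off = true  [terminal]
35. n17.live = true  [b.depth > 16]
36. n17.pre = 17  [A.lab * -1 + 32]
37. n9.ok = 27  [A.pre + E₁.ok + 9]
38. n9.tag = true  [A.pre > 16]
39. n0.ok = false  [E₁.tag == false]
40. n0.tag = 2  [E₀.ok - 21]

27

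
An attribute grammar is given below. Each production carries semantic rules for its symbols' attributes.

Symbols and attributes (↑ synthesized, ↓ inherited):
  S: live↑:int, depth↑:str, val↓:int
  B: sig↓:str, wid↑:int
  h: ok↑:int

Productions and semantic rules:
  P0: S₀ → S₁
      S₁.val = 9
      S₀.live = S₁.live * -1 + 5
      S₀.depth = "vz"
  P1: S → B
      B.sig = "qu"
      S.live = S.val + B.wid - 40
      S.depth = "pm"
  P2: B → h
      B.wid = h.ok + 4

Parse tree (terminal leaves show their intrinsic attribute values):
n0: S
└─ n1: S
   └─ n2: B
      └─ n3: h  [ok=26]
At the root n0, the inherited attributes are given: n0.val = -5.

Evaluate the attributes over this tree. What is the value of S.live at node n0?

6

1. n0.val = -5  [given at root]
2. n1.val = 9  [9]
3. n2.sig = "qu"  ["qu"]
4. n3.ok = 26  [terminal]
5. n2.wid = 30  [h.ok + 4]
6. n1.live = -1  [S.val + B.wid - 40]
7. n1.depth = "pm"  ["pm"]
8. n0.live = 6  [S₁.live * -1 + 5]
9. n0.depth = "vz"  ["vz"]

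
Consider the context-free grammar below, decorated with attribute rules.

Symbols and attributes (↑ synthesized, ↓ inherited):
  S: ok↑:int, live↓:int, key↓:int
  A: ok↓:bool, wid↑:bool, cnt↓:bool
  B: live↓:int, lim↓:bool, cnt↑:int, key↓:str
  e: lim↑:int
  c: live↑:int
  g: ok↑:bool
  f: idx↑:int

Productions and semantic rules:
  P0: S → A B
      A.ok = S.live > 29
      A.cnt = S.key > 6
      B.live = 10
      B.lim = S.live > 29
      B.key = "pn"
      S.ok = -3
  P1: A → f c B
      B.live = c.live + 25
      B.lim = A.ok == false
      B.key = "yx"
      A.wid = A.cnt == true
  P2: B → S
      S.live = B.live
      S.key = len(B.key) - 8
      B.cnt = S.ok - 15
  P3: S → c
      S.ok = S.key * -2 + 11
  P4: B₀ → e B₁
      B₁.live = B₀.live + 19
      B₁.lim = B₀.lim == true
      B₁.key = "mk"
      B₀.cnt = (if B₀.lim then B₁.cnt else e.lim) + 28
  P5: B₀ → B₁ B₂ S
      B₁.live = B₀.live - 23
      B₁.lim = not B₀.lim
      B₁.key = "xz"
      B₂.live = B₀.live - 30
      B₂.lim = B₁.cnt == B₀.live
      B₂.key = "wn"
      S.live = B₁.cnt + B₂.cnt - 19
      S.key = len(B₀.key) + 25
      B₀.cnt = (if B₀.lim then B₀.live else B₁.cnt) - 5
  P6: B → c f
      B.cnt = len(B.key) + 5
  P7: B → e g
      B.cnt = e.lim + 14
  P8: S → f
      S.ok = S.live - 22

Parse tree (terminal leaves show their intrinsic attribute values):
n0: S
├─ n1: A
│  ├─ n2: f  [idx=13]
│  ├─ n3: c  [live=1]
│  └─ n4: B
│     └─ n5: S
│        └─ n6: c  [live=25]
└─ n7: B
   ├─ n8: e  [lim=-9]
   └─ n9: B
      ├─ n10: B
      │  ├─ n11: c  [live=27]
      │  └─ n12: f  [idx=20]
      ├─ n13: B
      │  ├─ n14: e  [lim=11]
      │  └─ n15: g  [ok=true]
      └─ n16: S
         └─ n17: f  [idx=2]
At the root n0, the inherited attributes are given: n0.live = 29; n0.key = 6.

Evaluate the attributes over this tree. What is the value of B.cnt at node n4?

1. n0.live = 29  [given at root]
2. n0.key = 6  [given at root]
3. n1.ok = false  [S.live > 29]
4. n1.cnt = false  [S.key > 6]
5. n2.idx = 13  [terminal]
6. n3.live = 1  [terminal]
7. n4.live = 26  [c.live + 25]
8. n4.lim = true  [A.ok == false]
9. n4.key = "yx"  ["yx"]
10. n5.live = 26  [B.live]
11. n5.key = -6  [len(B.key) - 8]
12. n6.live = 25  [terminal]
13. n5.ok = 23  [S.key * -2 + 11]
14. n4.cnt = 8  [S.ok - 15]
15. n1.wid = false  [A.cnt == true]
16. n7.live = 10  [10]
17. n7.lim = false  [S.live > 29]
18. n7.key = "pn"  ["pn"]
19. n8.lim = -9  [terminal]
20. n9.live = 29  [B₀.live + 19]
21. n9.lim = false  [B₀.lim == true]
22. n9.key = "mk"  ["mk"]
23. n10.live = 6  [B₀.live - 23]
24. n10.lim = true  [not B₀.lim]
25. n10.key = "xz"  ["xz"]
26. n11.live = 27  [terminal]
27. n12.idx = 20  [terminal]
28. n10.cnt = 7  [len(B.key) + 5]
29. n13.live = -1  [B₀.live - 30]
30. n13.lim = false  [B₁.cnt == B₀.live]
31. n13.key = "wn"  ["wn"]
32. n14.lim = 11  [terminal]
33. n15.ok = true  [terminal]
34. n13.cnt = 25  [e.lim + 14]
35. n16.live = 13  [B₁.cnt + B₂.cnt - 19]
36. n16.key = 27  [len(B₀.key) + 25]
37. n17.idx = 2  [terminal]
38. n16.ok = -9  [S.live - 22]
39. n9.cnt = 2  [(if B₀.lim then B₀.live else B₁.cnt) - 5]
40. n7.cnt = 19  [(if B₀.lim then B₁.cnt else e.lim) + 28]
41. n0.ok = -3  [-3]

8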